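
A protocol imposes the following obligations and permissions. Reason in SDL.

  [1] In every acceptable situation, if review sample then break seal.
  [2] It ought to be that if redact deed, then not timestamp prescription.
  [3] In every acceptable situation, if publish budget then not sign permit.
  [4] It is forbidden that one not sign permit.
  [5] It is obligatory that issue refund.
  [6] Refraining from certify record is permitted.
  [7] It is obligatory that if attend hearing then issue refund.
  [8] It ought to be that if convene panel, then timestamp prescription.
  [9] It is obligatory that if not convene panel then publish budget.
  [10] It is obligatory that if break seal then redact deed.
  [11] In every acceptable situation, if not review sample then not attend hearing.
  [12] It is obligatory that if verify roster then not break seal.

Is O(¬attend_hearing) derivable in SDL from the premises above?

Yes

F(¬sign_permit) at premise 4 means O(sign_permit).
The contrapositive of premise 3 (O(publish_budget → ¬sign_permit)) is O(sign_permit → ¬publish_budget), and O(sign_permit) is already established, so O(¬publish_budget).
Premise 9, O(¬convene_panel → publish_budget), contraposes to O(¬publish_budget → convene_panel); with O(¬publish_budget) we get O(convene_panel).
With premise 8, O(convene_panel → timestamp_prescription), the K-axiom yields O(timestamp_prescription).
The contrapositive of premise 2 (O(redact_deed → ¬timestamp_prescription)) is O(timestamp_prescription → ¬redact_deed), and O(timestamp_prescription) is already established, so O(¬redact_deed).
The contrapositive of premise 10 (O(break_seal → redact_deed)) is O(¬redact_deed → ¬break_seal), and O(¬redact_deed) is already established, so O(¬break_seal).
Premise 1, O(review_sample → break_seal), contraposes to O(¬break_seal → ¬review_sample); with O(¬break_seal) we get O(¬review_sample).
From O(¬review_sample) and premise 11, O(¬review_sample → ¬attend_hearing), we obtain O(¬attend_hearing).
Premises 5, 6, 7, 12 do not contribute to this derivation.
So O(¬attend_hearing) follows.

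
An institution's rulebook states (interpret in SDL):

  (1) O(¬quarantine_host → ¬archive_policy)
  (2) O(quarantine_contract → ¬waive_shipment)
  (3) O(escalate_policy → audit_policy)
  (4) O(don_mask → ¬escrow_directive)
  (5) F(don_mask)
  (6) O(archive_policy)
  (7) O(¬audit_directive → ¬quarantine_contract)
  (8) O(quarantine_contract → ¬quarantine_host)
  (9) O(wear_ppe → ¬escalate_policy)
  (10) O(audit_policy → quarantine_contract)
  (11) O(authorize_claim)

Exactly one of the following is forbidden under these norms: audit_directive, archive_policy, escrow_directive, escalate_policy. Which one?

escalate_policy

From premise 6 we have O(archive_policy).
Premise 1, O(¬quarantine_host → ¬archive_policy), contraposes to O(archive_policy → quarantine_host); with O(archive_policy) we get O(quarantine_host).
Premise 8, O(quarantine_contract → ¬quarantine_host), contraposes to O(quarantine_host → ¬quarantine_contract); with O(quarantine_host) we get O(¬quarantine_contract).
The contrapositive of premise 10 (O(audit_policy → quarantine_contract)) is O(¬quarantine_contract → ¬audit_policy), and O(¬quarantine_contract) is already established, so O(¬audit_policy).
The contrapositive of premise 3 (O(escalate_policy → audit_policy)) is O(¬audit_policy → ¬escalate_policy), and O(¬audit_policy) is already established, so O(¬escalate_policy).
So O(¬escalate_policy) holds, i.e. escalate_policy is forbidden. None of the other listed options is forbidden under the premises.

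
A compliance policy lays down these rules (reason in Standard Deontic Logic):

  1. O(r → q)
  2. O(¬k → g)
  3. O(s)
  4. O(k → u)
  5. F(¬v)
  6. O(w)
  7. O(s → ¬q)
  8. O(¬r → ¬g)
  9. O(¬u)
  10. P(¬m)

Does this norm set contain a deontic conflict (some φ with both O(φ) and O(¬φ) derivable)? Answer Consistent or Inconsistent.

Premise 3 states O(s) outright.
Applying K to premise 7 (O(s → ¬q)) and O(s) yields O(¬q).
Premise 1, O(r → q), contraposes to O(¬q → ¬r); with O(¬q) we get O(¬r).
With premise 8, O(¬r → ¬g), the K-axiom yields O(¬g).
The contrapositive of premise 2 (O(¬k → g)) is O(¬g → k), and O(¬g) is already established, so O(k).
With premise 4, O(k → u), the K-axiom yields O(u).
Yet premise 9 states O(¬u).
We now have both O(u) and O(¬u) — u is simultaneously obligatory and forbidden, violating the D-axiom.

Inconsistent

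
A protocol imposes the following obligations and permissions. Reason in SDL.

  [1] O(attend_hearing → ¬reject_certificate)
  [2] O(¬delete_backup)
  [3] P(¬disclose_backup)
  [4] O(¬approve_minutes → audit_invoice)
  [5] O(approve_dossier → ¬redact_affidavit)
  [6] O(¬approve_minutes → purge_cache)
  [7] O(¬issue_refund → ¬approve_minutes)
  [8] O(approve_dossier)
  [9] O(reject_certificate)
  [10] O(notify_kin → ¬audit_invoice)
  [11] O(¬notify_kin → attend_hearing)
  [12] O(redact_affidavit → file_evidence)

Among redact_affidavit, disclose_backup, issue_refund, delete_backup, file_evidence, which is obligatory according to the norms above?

issue_refund

Premise 9 states O(reject_certificate) outright.
Premise 1, O(attend_hearing → ¬reject_certificate), contraposes to O(reject_certificate → ¬attend_hearing); with O(reject_certificate) we get O(¬attend_hearing).
Premise 11, O(¬notify_kin → attend_hearing), contraposes to O(¬attend_hearing → notify_kin); with O(¬attend_hearing) we get O(notify_kin).
With premise 10, O(notify_kin → ¬audit_invoice), the K-axiom yields O(¬audit_invoice).
The contrapositive of premise 4 (O(¬approve_minutes → audit_invoice)) is O(¬audit_invoice → approve_minutes), and O(¬audit_invoice) is already established, so O(approve_minutes).
Premise 7, O(¬issue_refund → ¬approve_minutes), contraposes to O(approve_minutes → issue_refund); with O(approve_minutes) we get O(issue_refund).
So O(issue_refund) holds — issue_refund is obligatory. None of the other listed options is made obligatory by any chain of premises.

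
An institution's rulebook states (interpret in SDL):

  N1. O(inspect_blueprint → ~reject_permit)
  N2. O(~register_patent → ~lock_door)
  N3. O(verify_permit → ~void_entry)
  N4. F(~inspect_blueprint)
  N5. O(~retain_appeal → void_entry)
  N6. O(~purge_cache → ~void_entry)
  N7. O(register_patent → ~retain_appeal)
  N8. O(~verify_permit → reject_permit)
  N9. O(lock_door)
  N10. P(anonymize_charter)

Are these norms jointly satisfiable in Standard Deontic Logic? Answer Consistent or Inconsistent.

Inconsistent

Premise 4, F(~inspect_blueprint), is equivalent to O(inspect_blueprint).
With premise 1, O(inspect_blueprint → ~reject_permit), the K-axiom yields O(~reject_permit).
Premise 8, O(~verify_permit → reject_permit), contraposes to O(~reject_permit → verify_permit); with O(~reject_permit) we get O(verify_permit).
From O(verify_permit) and premise 3, O(verify_permit → ~void_entry), we obtain O(~void_entry).
Premise 5, O(~retain_appeal → void_entry), contraposes to O(~void_entry → retain_appeal); with O(~void_entry) we get O(retain_appeal).
Premise 7, O(register_patent → ~retain_appeal), contraposes to O(retain_appeal → ~register_patent); with O(retain_appeal) we get O(~register_patent).
From O(~register_patent) and premise 2, O(~register_patent → ~lock_door), we obtain O(~lock_door).
But premise 9 directly asserts O(lock_door).
We now have both O(~lock_door) and O(lock_door) — lock_door is simultaneously obligatory and forbidden, violating the D-axiom.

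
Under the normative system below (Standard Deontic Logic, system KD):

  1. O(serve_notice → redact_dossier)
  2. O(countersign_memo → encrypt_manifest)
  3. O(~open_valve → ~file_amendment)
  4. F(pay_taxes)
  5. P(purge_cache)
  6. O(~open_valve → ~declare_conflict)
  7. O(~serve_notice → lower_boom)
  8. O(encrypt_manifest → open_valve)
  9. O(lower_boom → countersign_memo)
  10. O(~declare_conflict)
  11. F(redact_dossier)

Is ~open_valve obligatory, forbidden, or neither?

Forbidden

F(redact_dossier) at premise 11 means O(~redact_dossier).
The contrapositive of premise 1 (O(serve_notice → redact_dossier)) is O(~redact_dossier → ~serve_notice), and O(~redact_dossier) is already established, so O(~serve_notice).
Applying K to premise 7 (O(~serve_notice → lower_boom)) and O(~serve_notice) yields O(lower_boom).
Applying K to premise 9 (O(lower_boom → countersign_memo)) and O(lower_boom) yields O(countersign_memo).
From O(countersign_memo) and premise 2, O(countersign_memo → encrypt_manifest), we obtain O(encrypt_manifest).
With premise 8, O(encrypt_manifest → open_valve), the K-axiom yields O(open_valve).
Premises 3, 4, 5, 6, 10 do not contribute to this derivation.
Thus O(open_valve), which is F(~open_valve): ~open_valve is forbidden.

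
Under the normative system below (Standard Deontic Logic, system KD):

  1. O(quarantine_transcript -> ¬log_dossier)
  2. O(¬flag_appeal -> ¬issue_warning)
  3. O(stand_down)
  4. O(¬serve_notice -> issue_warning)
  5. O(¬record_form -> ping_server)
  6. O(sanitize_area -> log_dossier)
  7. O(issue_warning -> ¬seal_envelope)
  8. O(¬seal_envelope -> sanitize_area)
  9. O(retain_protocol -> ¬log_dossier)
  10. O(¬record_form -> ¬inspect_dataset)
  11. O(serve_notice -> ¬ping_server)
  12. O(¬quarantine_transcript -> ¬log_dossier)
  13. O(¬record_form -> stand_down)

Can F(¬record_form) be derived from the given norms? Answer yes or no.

Premises 1 and 12 are O(quarantine_transcript -> ¬log_dossier) and O(¬quarantine_transcript -> ¬log_dossier); every ideal world satisfies quarantine_transcript or ¬quarantine_transcript, so in either case ¬log_dossier holds — hence O(¬log_dossier).
Premise 6, O(sanitize_area -> log_dossier), contraposes to O(¬log_dossier -> ¬sanitize_area); with O(¬log_dossier) we get O(¬sanitize_area).
Premise 8, O(¬seal_envelope -> sanitize_area), contraposes to O(¬sanitize_area -> seal_envelope); with O(¬sanitize_area) we get O(seal_envelope).
Premise 7 is O(issue_warning -> ¬seal_envelope); contrapositively O(seal_envelope -> ¬issue_warning). Since O(seal_envelope) holds, K gives O(¬issue_warning).
Premise 4 is O(¬serve_notice -> issue_warning); contrapositively O(¬issue_warning -> serve_notice). Since O(¬issue_warning) holds, K gives O(serve_notice).
From O(serve_notice) and premise 11, O(serve_notice -> ¬ping_server), we obtain O(¬ping_server).
Premise 5, O(¬record_form -> ping_server), contraposes to O(¬ping_server -> record_form); with O(¬ping_server) we get O(record_form).
Premises 2, 3, 9, 10, 13 do not contribute to this derivation.
So O(record_form) holds, i.e. F(¬record_form). The claim follows.

Yes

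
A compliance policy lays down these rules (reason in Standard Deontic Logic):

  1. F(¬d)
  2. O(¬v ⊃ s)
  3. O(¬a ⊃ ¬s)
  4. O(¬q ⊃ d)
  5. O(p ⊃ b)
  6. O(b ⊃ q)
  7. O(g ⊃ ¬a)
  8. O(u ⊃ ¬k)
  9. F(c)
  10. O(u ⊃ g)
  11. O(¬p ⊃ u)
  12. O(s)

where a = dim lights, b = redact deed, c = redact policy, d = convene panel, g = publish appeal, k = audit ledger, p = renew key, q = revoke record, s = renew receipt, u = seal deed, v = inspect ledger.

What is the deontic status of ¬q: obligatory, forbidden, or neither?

From premise 12 we have O(s).
Premise 3, O(¬a ⊃ ¬s), contraposes to O(s ⊃ a); with O(s) we get O(a).
Premise 7, O(g ⊃ ¬a), contraposes to O(a ⊃ ¬g); with O(a) we get O(¬g).
Premise 10 is O(u ⊃ g); contrapositively O(¬g ⊃ ¬u). Since O(¬g) holds, K gives O(¬u).
The contrapositive of premise 11 (O(¬p ⊃ u)) is O(¬u ⊃ p), and O(¬u) is already established, so O(p).
From O(p) and premise 5, O(p ⊃ b), we obtain O(b).
Premise 6 is O(b ⊃ q); since O(b), deontic closure gives O(q).
Premises 1, 2, 4, 8, 9 do not contribute to this derivation.
Thus O(q), which is F(¬q): ¬q is forbidden.

Forbidden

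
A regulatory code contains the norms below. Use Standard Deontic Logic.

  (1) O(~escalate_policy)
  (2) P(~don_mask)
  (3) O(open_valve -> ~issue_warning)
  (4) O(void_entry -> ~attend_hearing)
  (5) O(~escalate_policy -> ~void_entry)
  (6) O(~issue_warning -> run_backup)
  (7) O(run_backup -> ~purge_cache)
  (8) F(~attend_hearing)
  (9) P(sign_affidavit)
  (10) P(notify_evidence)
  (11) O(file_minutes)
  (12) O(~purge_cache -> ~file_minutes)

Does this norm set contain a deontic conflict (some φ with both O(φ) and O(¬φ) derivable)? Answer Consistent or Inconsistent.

Premise 4 is O(void_entry -> ~attend_hearing), but O(void_entry) is not derivable from the premises, so it does not yield O(~attend_hearing).
So O(~attend_hearing) is not derivable, and the apparent clash with O(attend_hearing) does not arise.
A world satisfying every obligation exists (e.g. attend_hearing=true, don_mask=false, escalate_policy=false, file_minutes=true, issue_warning=true, notify_evidence=false, open_valve=false, purge_cache=true, run_backup=false, sign_affidavit=false, void_entry=false); no atom is both obligatory and forbidden, so the set is consistent.

Consistent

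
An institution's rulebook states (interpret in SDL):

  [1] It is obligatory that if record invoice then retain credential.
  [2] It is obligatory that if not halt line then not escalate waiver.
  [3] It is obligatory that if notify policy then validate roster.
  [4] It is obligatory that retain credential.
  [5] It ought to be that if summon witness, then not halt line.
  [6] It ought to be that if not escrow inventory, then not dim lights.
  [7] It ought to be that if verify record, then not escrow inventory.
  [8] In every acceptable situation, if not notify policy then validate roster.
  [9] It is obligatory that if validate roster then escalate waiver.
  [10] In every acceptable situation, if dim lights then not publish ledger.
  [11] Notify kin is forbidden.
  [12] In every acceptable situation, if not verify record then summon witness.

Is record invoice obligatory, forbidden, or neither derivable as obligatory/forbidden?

Premise 1 is O(record_invoice → retain_credential); even if O(retain_credential) held, inferring O(record_invoice) would be affirming the consequent — invalid.
No premise or chain of K-axiom applications forces O(record_invoice), and none forces O(¬record_invoice). So record_invoice is neither obligatory nor forbidden under these norms.

Neither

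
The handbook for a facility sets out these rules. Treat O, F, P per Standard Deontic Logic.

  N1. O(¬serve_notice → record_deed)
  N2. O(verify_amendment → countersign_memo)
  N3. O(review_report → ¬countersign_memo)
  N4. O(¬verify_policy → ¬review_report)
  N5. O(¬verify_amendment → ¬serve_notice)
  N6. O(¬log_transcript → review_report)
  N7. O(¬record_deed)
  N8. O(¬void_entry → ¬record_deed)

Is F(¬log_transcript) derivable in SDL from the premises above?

Yes

From premise 7 we have O(¬record_deed).
Premise 1 is O(¬serve_notice → record_deed); contrapositively O(¬record_deed → serve_notice). Since O(¬record_deed) holds, K gives O(serve_notice).
The contrapositive of premise 5 (O(¬verify_amendment → ¬serve_notice)) is O(serve_notice → verify_amendment), and O(serve_notice) is already established, so O(verify_amendment).
With premise 2, O(verify_amendment → countersign_memo), the K-axiom yields O(countersign_memo).
Premise 3, O(review_report → ¬countersign_memo), contraposes to O(countersign_memo → ¬review_report); with O(countersign_memo) we get O(¬review_report).
Premise 6 is O(¬log_transcript → review_report); contrapositively O(¬review_report → log_transcript). Since O(¬review_report) holds, K gives O(log_transcript).
Premises 4, 8 do not contribute to this derivation.
So O(log_transcript) holds, i.e. F(¬log_transcript). The claim follows.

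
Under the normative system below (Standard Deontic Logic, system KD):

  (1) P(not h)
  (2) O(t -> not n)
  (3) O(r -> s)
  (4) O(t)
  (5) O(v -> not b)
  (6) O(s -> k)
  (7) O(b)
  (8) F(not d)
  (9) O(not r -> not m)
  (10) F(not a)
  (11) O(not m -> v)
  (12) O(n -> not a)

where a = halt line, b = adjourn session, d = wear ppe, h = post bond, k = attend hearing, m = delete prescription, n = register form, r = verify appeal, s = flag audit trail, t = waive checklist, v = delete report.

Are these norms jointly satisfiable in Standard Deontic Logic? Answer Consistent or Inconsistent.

Premise 12 is O(n -> not a), but O(n) is not derivable from the premises, so it does not yield O(not a).
So O(not a) is not derivable, and the apparent clash with O(a) does not arise.
A world satisfying every obligation exists (e.g. a=true, b=true, d=true, h=false, k=true, m=true, n=false, r=true, s=true, t=true, v=false); no atom is both obligatory and forbidden, so the set is consistent.

Consistent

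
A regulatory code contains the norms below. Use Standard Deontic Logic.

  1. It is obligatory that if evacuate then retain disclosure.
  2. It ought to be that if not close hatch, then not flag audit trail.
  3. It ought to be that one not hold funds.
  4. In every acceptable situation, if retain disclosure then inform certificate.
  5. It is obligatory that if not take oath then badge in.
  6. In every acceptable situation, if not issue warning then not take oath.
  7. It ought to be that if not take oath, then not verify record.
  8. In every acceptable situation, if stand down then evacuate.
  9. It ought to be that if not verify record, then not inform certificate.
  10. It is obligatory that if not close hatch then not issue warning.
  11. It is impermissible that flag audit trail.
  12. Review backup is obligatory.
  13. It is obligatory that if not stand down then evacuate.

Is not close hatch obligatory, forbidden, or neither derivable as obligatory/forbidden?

Forbidden

By case analysis on ¬stand_down: premise 13 gives O(¬stand_down → evacuate) and premise 8 gives O(stand_down → evacuate), so O(evacuate) either way.
From O(evacuate) and premise 1, O(evacuate → retain_disclosure), we obtain O(retain_disclosure).
Applying K to premise 4 (O(retain_disclosure → inform_certificate)) and O(retain_disclosure) yields O(inform_certificate).
The contrapositive of premise 9 (O(¬verify_record → ¬inform_certificate)) is O(inform_certificate → verify_record), and O(inform_certificate) is already established, so O(verify_record).
Premise 7, O(¬take_oath → ¬verify_record), contraposes to O(verify_record → take_oath); with O(verify_record) we get O(take_oath).
Premise 6 is O(¬issue_warning → ¬take_oath); contrapositively O(take_oath → issue_warning). Since O(take_oath) holds, K gives O(issue_warning).
Premise 10 is O(¬close_hatch → ¬issue_warning); contrapositively O(issue_warning → close_hatch). Since O(issue_warning) holds, K gives O(close_hatch).
Premises 2, 3, 5, 11, 12 do not contribute to this derivation.
Thus O(close_hatch), which is F(¬close_hatch): ¬close_hatch is forbidden.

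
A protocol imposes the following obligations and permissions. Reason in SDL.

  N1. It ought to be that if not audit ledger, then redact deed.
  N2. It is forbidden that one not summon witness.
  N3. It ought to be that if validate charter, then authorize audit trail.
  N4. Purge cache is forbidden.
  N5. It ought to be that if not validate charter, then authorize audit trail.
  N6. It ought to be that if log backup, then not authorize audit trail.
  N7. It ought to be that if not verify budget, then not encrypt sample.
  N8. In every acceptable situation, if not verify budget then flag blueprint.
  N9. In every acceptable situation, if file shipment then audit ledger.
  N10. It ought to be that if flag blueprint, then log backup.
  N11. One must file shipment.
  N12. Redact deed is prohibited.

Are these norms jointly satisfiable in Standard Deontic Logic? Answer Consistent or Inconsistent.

Premise 1 is O(¬audit_ledger → redact_deed), but O(¬audit_ledger) is not derivable from the premises, so it does not yield O(redact_deed).
So O(redact_deed) is not derivable, and the apparent clash with O(¬redact_deed) does not arise.
A world satisfying every obligation exists (e.g. audit_ledger=true, authorize_audit_trail=true, encrypt_sample=false, file_shipment=true, flag_blueprint=false, log_backup=false, purge_cache=false, redact_deed=false, summon_witness=true, validate_charter=false, verify_budget=true); no atom is both obligatory and forbidden, so the set is consistent.

Consistent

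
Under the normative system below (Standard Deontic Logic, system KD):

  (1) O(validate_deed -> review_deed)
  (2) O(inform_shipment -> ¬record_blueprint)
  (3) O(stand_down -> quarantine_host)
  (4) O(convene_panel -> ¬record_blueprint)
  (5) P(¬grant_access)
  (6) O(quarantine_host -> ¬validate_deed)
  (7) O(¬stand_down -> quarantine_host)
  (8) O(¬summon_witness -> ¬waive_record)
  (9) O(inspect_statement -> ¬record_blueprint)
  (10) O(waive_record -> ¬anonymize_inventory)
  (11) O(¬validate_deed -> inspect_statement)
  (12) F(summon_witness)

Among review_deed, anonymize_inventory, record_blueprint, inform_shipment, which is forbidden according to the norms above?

record_blueprint

Premises 3 and 7 are O(stand_down -> quarantine_host) and O(¬stand_down -> quarantine_host); every ideal world satisfies stand_down or ¬stand_down, so in either case quarantine_host holds — hence O(quarantine_host).
Premise 6 is O(quarantine_host -> ¬validate_deed); since O(quarantine_host), deontic closure gives O(¬validate_deed).
With premise 11, O(¬validate_deed -> inspect_statement), the K-axiom yields O(inspect_statement).
With premise 9, O(inspect_statement -> ¬record_blueprint), the K-axiom yields O(¬record_blueprint).
So O(¬record_blueprint) holds, i.e. record_blueprint is forbidden. None of the other listed options is forbidden under the premises.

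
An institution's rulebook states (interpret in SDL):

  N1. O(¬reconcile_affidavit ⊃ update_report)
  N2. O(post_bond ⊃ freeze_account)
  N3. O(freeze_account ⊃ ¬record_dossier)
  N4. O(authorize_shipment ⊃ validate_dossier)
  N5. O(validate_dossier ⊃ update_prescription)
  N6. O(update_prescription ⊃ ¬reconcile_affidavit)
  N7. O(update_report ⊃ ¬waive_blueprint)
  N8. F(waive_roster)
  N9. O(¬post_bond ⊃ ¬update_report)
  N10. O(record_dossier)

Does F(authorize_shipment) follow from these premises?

Yes

From premise 10 we have O(record_dossier).
Premise 3 is O(freeze_account ⊃ ¬record_dossier); contrapositively O(record_dossier ⊃ ¬freeze_account). Since O(record_dossier) holds, K gives O(¬freeze_account).
Premise 2 is O(post_bond ⊃ freeze_account); contrapositively O(¬freeze_account ⊃ ¬post_bond). Since O(¬freeze_account) holds, K gives O(¬post_bond).
With premise 9, O(¬post_bond ⊃ ¬update_report), the K-axiom yields O(¬update_report).
The contrapositive of premise 1 (O(¬reconcile_affidavit ⊃ update_report)) is O(¬update_report ⊃ reconcile_affidavit), and O(¬update_report) is already established, so O(reconcile_affidavit).
The contrapositive of premise 6 (O(update_prescription ⊃ ¬reconcile_affidavit)) is O(reconcile_affidavit ⊃ ¬update_prescription), and O(reconcile_affidavit) is already established, so O(¬update_prescription).
Premise 5, O(validate_dossier ⊃ update_prescription), contraposes to O(¬update_prescription ⊃ ¬validate_dossier); with O(¬update_prescription) we get O(¬validate_dossier).
Premise 4, O(authorize_shipment ⊃ validate_dossier), contraposes to O(¬validate_dossier ⊃ ¬authorize_shipment); with O(¬validate_dossier) we get O(¬authorize_shipment).
Premises 7, 8 do not contribute to this derivation.
So O(¬authorize_shipment) holds, i.e. F(authorize_shipment). The claim follows.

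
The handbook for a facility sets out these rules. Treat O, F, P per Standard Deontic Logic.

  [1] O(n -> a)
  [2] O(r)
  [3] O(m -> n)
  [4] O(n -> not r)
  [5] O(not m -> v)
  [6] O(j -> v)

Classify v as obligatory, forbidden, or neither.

Premise 2 gives O(r).
Premise 4, O(n -> not r), contraposes to O(r -> not n); with O(r) we get O(not n).
Premise 3, O(m -> n), contraposes to O(not n -> not m); with O(not n) we get O(not m).
Applying K to premise 5 (O(not m -> v)) and O(not m) yields O(v).
Premises 1, 6 do not contribute to this derivation.
Hence v is obligatory.

Obligatory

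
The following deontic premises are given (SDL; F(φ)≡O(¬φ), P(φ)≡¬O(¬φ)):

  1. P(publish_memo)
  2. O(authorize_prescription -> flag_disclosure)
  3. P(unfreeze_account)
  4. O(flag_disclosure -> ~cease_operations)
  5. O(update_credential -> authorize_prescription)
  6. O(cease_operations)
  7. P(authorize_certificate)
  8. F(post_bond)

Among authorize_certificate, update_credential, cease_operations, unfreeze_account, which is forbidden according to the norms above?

update_credential

Premise 6 gives O(cease_operations).
Premise 4, O(flag_disclosure -> ~cease_operations), contraposes to O(cease_operations -> ~flag_disclosure); with O(cease_operations) we get O(~flag_disclosure).
Premise 2 is O(authorize_prescription -> flag_disclosure); contrapositively O(~flag_disclosure -> ~authorize_prescription). Since O(~flag_disclosure) holds, K gives O(~authorize_prescription).
Premise 5 is O(update_credential -> authorize_prescription); contrapositively O(~authorize_prescription -> ~update_credential). Since O(~authorize_prescription) holds, K gives O(~update_credential).
So O(~update_credential) holds, i.e. update_credential is forbidden. None of the other listed options is forbidden under the premises.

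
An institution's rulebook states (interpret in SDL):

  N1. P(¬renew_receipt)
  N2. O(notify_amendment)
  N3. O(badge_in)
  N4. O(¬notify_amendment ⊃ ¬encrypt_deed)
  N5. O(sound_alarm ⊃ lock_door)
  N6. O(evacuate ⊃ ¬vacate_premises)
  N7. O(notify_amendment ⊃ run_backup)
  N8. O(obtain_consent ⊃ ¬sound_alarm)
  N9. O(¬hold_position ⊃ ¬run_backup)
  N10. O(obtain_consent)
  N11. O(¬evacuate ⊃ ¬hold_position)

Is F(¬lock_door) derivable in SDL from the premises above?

Premise 5 is O(sound_alarm ⊃ lock_door), but O(sound_alarm) is not derivable from the premises, so it does not yield O(lock_door).
No other premise forces O(lock_door). An ideal world satisfying every premise can still have ¬lock_door true, so F(¬lock_door) is not derivable.

No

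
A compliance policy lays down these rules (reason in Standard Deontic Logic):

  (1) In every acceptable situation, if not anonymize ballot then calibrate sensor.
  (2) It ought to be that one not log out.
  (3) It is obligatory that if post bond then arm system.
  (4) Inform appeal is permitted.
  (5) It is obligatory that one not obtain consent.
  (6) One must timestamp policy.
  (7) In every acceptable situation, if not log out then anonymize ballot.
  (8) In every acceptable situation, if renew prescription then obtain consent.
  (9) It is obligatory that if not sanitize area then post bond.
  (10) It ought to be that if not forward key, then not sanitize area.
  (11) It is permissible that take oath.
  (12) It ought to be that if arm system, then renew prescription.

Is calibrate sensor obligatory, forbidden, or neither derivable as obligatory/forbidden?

Premise 1 is O(¬anonymize_ballot → calibrate_sensor), but O(¬anonymize_ballot) is not derivable from the premises, so it does not yield O(calibrate_sensor).
No premise or chain of K-axiom applications forces O(calibrate_sensor), and none forces O(¬calibrate_sensor). So calibrate_sensor is neither obligatory nor forbidden under these norms.

Neither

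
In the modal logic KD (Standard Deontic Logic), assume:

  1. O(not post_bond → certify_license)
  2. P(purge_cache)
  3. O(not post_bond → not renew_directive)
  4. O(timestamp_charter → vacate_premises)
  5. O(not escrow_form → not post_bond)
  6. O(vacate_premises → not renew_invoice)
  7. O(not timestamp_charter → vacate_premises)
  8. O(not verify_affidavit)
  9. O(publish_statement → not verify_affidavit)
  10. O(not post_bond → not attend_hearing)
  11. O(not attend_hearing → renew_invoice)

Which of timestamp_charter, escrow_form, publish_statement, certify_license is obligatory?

Premises 4 and 7 are O(timestamp_charter → vacate_premises) and O(not timestamp_charter → vacate_premises); every ideal world satisfies timestamp_charter or not timestamp_charter, so in either case vacate_premises holds — hence O(vacate_premises).
From O(vacate_premises) and premise 6, O(vacate_premises → not renew_invoice), we obtain O(not renew_invoice).
Premise 11 is O(not attend_hearing → renew_invoice); contrapositively O(not renew_invoice → attend_hearing). Since O(not renew_invoice) holds, K gives O(attend_hearing).
The contrapositive of premise 10 (O(not post_bond → not attend_hearing)) is O(attend_hearing → post_bond), and O(attend_hearing) is already established, so O(post_bond).
Premise 5, O(not escrow_form → not post_bond), contraposes to O(post_bond → escrow_form); with O(post_bond) we get O(escrow_form).
So O(escrow_form) holds — escrow_form is obligatory. None of the other listed options is made obligatory by any chain of premises.

escrow_form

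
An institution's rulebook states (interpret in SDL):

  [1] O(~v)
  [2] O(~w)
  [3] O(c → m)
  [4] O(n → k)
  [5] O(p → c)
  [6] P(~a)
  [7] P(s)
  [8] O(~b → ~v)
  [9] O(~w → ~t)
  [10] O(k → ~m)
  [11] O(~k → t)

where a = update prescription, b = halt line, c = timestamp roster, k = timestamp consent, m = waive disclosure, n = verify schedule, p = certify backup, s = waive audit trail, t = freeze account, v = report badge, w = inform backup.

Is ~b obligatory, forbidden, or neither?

Premise 8 is O(~b → ~v); even if O(~v) held, inferring O(~b) would be affirming the consequent — invalid.
No premise or chain of K-axiom applications forces O(~b), and none forces O(b). So ~b is neither obligatory nor forbidden under these norms.

Neither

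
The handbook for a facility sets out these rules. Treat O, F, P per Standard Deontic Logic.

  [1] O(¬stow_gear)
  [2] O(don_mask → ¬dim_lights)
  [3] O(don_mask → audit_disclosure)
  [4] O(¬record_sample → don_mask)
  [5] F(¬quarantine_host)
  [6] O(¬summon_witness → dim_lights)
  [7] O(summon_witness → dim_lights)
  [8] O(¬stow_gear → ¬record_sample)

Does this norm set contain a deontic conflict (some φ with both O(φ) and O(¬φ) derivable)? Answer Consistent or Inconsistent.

Inconsistent

Premises 7 and 6 cover both cases: O(summon_witness → dim_lights) and O(¬summon_witness → dim_lights). Since summon_witness ∨ ¬summon_witness is a tautology, O(dim_lights) follows.
Premise 2 is O(don_mask → ¬dim_lights); contrapositively O(dim_lights → ¬don_mask). Since O(dim_lights) holds, K gives O(¬don_mask).
Premise 4, O(¬record_sample → don_mask), contraposes to O(¬don_mask → record_sample); with O(¬don_mask) we get O(record_sample).
Premise 8, O(¬stow_gear → ¬record_sample), contraposes to O(record_sample → stow_gear); with O(record_sample) we get O(stow_gear).
However, premise 1 gives O(¬stow_gear).
We now have both O(stow_gear) and O(¬stow_gear) — stow_gear is simultaneously obligatory and forbidden, violating the D-axiom.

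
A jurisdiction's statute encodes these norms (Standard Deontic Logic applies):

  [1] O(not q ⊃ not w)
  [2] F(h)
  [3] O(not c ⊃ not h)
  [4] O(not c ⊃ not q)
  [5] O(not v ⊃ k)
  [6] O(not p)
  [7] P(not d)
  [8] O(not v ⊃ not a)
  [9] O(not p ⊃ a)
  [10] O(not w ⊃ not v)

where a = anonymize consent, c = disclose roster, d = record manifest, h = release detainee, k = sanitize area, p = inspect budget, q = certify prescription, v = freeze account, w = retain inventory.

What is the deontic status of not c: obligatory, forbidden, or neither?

Premise 6 gives O(not p).
From O(not p) and premise 9, O(not p ⊃ a), we obtain O(a).
Premise 8, O(not v ⊃ not a), contraposes to O(a ⊃ v); with O(a) we get O(v).
Premise 10, O(not w ⊃ not v), contraposes to O(v ⊃ w); with O(v) we get O(w).
The contrapositive of premise 1 (O(not q ⊃ not w)) is O(w ⊃ q), and O(w) is already established, so O(q).
Premise 4, O(not c ⊃ not q), contraposes to O(q ⊃ c); with O(q) we get O(c).
Premises 2, 3, 5, 7 do not contribute to this derivation.
Thus O(c), which is F(not c): not c is forbidden.

Forbidden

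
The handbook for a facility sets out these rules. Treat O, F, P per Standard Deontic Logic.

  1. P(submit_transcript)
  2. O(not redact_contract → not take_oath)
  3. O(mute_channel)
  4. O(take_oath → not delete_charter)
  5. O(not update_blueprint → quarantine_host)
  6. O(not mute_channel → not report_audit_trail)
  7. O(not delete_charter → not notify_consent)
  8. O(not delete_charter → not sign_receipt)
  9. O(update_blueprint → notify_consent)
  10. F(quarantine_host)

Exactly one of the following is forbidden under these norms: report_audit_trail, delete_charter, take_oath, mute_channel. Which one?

Premise 10 is F(quarantine_host), i.e. O(not quarantine_host).
Premise 5 is O(not update_blueprint → quarantine_host); contrapositively O(not quarantine_host → update_blueprint). Since O(not quarantine_host) holds, K gives O(update_blueprint).
From O(update_blueprint) and premise 9, O(update_blueprint → notify_consent), we obtain O(notify_consent).
Premise 7 is O(not delete_charter → not notify_consent); contrapositively O(notify_consent → delete_charter). Since O(notify_consent) holds, K gives O(delete_charter).
Premise 4, O(take_oath → not delete_charter), contraposes to O(delete_charter → not take_oath); with O(delete_charter) we get O(not take_oath).
So O(not take_oath) holds, i.e. take_oath is forbidden. None of the other listed options is forbidden under the premises.

take_oath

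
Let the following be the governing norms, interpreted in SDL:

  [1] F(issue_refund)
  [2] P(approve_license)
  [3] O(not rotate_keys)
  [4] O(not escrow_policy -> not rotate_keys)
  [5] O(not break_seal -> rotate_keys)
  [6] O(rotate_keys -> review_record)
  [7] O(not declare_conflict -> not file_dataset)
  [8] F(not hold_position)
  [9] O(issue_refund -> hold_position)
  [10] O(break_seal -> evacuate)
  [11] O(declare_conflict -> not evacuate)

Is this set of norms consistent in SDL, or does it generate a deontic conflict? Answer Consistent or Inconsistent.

Premise 9 is O(issue_refund -> hold_position); even if O(hold_position) held, inferring O(issue_refund) would be affirming the consequent — invalid.
So O(issue_refund) is not derivable, and the apparent clash with O(not issue_refund) does not arise.
A world satisfying every obligation exists (e.g. approve_license=false, break_seal=true, declare_conflict=false, escrow_policy=false, evacuate=true, file_dataset=false, hold_position=true, issue_refund=false, review_record=false, rotate_keys=false); no atom is both obligatory and forbidden, so the set is consistent.

Consistent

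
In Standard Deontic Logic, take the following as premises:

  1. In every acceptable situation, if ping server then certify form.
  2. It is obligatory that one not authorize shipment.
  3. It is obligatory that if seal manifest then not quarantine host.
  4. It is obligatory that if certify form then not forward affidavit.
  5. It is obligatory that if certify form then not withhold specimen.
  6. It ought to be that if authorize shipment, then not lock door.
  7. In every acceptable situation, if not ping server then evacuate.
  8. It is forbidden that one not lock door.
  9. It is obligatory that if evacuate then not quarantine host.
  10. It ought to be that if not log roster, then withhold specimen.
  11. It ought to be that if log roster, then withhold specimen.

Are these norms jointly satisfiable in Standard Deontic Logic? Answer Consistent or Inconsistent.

Premise 6 is O(authorize_shipment → ¬lock_door), but O(authorize_shipment) is not derivable from the premises, so it does not yield O(¬lock_door).
So O(¬lock_door) is not derivable, and the apparent clash with O(lock_door) does not arise.
A world satisfying every obligation exists (e.g. authorize_shipment=false, certify_form=false, evacuate=true, forward_affidavit=false, lock_door=true, log_roster=false, ping_server=false, quarantine_host=false, seal_manifest=false, withhold_specimen=true); no atom is both obligatory and forbidden, so the set is consistent.

Consistent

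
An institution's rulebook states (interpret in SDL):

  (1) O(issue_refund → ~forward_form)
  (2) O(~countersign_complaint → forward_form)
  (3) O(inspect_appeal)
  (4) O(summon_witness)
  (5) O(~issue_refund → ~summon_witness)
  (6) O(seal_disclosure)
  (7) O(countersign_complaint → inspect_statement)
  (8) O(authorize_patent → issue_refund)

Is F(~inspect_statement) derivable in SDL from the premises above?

From premise 4 we have O(summon_witness).
Premise 5 is O(~issue_refund → ~summon_witness); contrapositively O(summon_witness → issue_refund). Since O(summon_witness) holds, K gives O(issue_refund).
Applying K to premise 1 (O(issue_refund → ~forward_form)) and O(issue_refund) yields O(~forward_form).
Premise 2, O(~countersign_complaint → forward_form), contraposes to O(~forward_form → countersign_complaint); with O(~forward_form) we get O(countersign_complaint).
Applying K to premise 7 (O(countersign_complaint → inspect_statement)) and O(countersign_complaint) yields O(inspect_statement).
Premises 3, 6, 8 do not contribute to this derivation.
So O(inspect_statement) holds, i.e. F(~inspect_statement). The claim follows.

Yes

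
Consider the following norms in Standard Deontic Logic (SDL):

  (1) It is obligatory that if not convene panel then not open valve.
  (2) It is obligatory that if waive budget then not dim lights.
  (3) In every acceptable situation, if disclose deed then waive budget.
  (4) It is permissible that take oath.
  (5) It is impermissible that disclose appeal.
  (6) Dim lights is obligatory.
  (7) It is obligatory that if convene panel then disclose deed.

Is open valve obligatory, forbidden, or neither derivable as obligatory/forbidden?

Premise 6 gives O(dim_lights).
Premise 2, O(waive_budget → ¬dim_lights), contraposes to O(dim_lights → ¬waive_budget); with O(dim_lights) we get O(¬waive_budget).
The contrapositive of premise 3 (O(disclose_deed → waive_budget)) is O(¬waive_budget → ¬disclose_deed), and O(¬waive_budget) is already established, so O(¬disclose_deed).
The contrapositive of premise 7 (O(convene_panel → disclose_deed)) is O(¬disclose_deed → ¬convene_panel), and O(¬disclose_deed) is already established, so O(¬convene_panel).
Premise 1 is O(¬convene_panel → ¬open_valve); since O(¬convene_panel), deontic closure gives O(¬open_valve).
Premises 4, 5 do not contribute to this derivation.
Thus O(¬open_valve), which is F(open_valve): open_valve is forbidden.

Forbidden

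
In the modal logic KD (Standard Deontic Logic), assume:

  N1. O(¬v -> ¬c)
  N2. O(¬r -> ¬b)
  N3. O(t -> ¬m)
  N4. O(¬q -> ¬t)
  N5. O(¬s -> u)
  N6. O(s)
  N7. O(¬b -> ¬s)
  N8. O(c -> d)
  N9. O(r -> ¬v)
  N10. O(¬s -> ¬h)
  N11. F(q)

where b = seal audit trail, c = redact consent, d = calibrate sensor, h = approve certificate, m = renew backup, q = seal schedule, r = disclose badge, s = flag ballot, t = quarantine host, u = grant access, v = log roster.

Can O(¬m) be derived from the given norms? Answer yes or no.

No

Premise 3 is O(t -> ¬m), but O(t) is not derivable from the premises, so it does not yield O(¬m).
No other premise forces O(¬m). An ideal world satisfying every premise can still have ¬m false, so O(¬m) is not derivable.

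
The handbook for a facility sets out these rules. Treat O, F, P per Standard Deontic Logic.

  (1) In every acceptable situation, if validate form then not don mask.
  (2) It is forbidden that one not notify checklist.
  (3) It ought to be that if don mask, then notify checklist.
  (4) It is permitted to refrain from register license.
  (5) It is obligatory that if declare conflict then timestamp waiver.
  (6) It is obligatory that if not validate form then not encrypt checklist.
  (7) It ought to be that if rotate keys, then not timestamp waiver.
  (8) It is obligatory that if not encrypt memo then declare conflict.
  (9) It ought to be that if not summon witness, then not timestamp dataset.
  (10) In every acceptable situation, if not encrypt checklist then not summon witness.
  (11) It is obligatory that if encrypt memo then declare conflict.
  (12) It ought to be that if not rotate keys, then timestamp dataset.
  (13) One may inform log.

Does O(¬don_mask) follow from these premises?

Yes

Premises 8 and 11 are O(¬encrypt_memo → declare_conflict) and O(encrypt_memo → declare_conflict); every ideal world satisfies ¬encrypt_memo or encrypt_memo, so in either case declare_conflict holds — hence O(declare_conflict).
From O(declare_conflict) and premise 5, O(declare_conflict → timestamp_waiver), we obtain O(timestamp_waiver).
Premise 7, O(rotate_keys → ¬timestamp_waiver), contraposes to O(timestamp_waiver → ¬rotate_keys); with O(timestamp_waiver) we get O(¬rotate_keys).
With premise 12, O(¬rotate_keys → timestamp_dataset), the K-axiom yields O(timestamp_dataset).
Premise 9 is O(¬summon_witness → ¬timestamp_dataset); contrapositively O(timestamp_dataset → summon_witness). Since O(timestamp_dataset) holds, K gives O(summon_witness).
The contrapositive of premise 10 (O(¬encrypt_checklist → ¬summon_witness)) is O(summon_witness → encrypt_checklist), and O(summon_witness) is already established, so O(encrypt_checklist).
Premise 6 is O(¬validate_form → ¬encrypt_checklist); contrapositively O(encrypt_checklist → validate_form). Since O(encrypt_checklist) holds, K gives O(validate_form).
From O(validate_form) and premise 1, O(validate_form → ¬don_mask), we obtain O(¬don_mask).
Premises 2, 3, 4, 13 do not contribute to this derivation.
So O(¬don_mask) follows.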